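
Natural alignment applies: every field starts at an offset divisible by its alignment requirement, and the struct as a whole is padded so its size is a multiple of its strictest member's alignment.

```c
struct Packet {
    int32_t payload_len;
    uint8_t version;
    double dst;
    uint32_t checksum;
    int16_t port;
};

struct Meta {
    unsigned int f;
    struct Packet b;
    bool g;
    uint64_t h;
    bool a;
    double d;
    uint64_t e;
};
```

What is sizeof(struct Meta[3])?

Packet: payload_len at 0 (size 4, align 4) → ends 4; version at 4 (size 1, align 1) → ends 5; pad 3 to align 8 for dst; dst at 8 (size 8, align 8) → ends 16; checksum at 16 (size 4, align 4) → ends 20; port at 20 (size 2, align 2) → ends 22; tail pad 2 to reach multiple of 8; total 24 bytes, alignment 8
f at 0 (size 4, align 4) → ends 4
pad 4 to align 8 for b
b at 8 (size 24, align 8) → ends 32
g at 32 (size 1, align 1) → ends 33
pad 7 to align 8 for h
h at 40 (size 8, align 8) → ends 48
a at 48 (size 1, align 1) → ends 49
pad 7 to align 8 for d
d at 56 (size 8, align 8) → ends 64
e at 64 (size 8, align 8) → ends 72
total 72 bytes, alignment 8
array of 3: 3 × 72 = 216

216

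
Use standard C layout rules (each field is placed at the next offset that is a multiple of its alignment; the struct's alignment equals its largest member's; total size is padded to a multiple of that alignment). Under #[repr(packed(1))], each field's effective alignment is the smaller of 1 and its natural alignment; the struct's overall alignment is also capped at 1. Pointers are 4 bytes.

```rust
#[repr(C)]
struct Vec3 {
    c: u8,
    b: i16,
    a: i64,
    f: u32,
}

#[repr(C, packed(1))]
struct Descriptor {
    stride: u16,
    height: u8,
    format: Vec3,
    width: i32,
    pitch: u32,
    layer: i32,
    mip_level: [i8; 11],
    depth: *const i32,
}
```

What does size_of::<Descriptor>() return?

54 bytes

Vec3: @0: c [1B, align 1] → 1; +1 pad (align 2); @2: b [2B, align 2] → 4; +4 pad (align 8); @8: a [8B, align 8] → 16; @16: f [4B, align 4] → 20; +4 tail pad (align 8); size 24, align 8
@0: stride [2B, align 1] → 2
@2: height [1B, align 1] → 3
@3: format [24B, align 1] → 27
@27: width [4B, align 1] → 31
@31: pitch [4B, align 1] → 35
@35: layer [4B, align 1] → 39
@39: mip_level [11B, align 1] → 50
@50: depth [4B, align 1] → 54
size 54, align 1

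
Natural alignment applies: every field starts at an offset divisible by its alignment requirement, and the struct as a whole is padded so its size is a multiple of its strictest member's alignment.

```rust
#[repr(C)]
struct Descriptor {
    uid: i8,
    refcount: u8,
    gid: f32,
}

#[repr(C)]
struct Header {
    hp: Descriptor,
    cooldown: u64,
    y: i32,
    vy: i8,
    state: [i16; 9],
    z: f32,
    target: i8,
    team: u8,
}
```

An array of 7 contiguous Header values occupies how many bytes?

Descriptor: uid at 0 (size 1, align 1) → ends 1; refcount at 1 (size 1, align 1) → ends 2; pad 2 to align 4 for gid; gid at 4 (size 4, align 4) → ends 8; total 8 bytes, alignment 4
hp at 0 (size 8, align 4) → ends 8
cooldown at 8 (size 8, align 8) → ends 16
y at 16 (size 4, align 4) → ends 20
vy at 20 (size 1, align 1) → ends 21
pad 1 to align 2 for state
state at 22 (size 18, align 2) → ends 40
z at 40 (size 4, align 4) → ends 44
target at 44 (size 1, align 1) → ends 45
team at 45 (size 1, align 1) → ends 46
tail pad 2 to reach multiple of 8
total 48 bytes, alignment 8
array of 7: 7 × 48 = 336

336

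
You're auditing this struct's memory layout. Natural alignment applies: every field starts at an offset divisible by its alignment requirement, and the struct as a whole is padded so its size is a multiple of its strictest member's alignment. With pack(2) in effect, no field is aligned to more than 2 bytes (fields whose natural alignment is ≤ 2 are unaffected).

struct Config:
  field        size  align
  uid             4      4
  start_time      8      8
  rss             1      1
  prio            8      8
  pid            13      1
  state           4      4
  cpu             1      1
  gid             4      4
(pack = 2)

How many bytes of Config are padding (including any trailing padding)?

3

0..4  uid  (4B, 2-aligned)
4..12  start_time  (8B, 2-aligned)
12..13  rss  (1B, 1-aligned)
13..14  -- padding (1B)
14..22  prio  (8B, 2-aligned)
22..35  pid  (13B, 1-aligned)
35..36  -- padding (1B)
36..40  state  (4B, 2-aligned)
40..41  cpu  (1B, 1-aligned)
41..42  -- padding (1B)
42..46  gid  (4B, 2-aligned)
sizeof = 46, alignof = 2
data bytes 43, size 46 → padding 3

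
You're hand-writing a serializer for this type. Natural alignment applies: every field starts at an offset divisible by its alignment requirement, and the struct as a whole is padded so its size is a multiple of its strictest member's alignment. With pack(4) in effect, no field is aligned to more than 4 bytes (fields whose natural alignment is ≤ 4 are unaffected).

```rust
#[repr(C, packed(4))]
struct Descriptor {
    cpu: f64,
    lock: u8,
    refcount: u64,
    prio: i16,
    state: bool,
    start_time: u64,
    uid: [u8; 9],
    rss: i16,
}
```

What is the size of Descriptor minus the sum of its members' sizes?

5

@0: cpu [8B, align 4] → 8
@8: lock [1B, align 1] → 9
+3 pad (align 4)
@12: refcount [8B, align 4] → 20
@20: prio [2B, align 2] → 22
@22: state [1B, align 1] → 23
+1 pad (align 4)
@24: start_time [8B, align 4] → 32
@32: uid [9B, align 1] → 41
+1 pad (align 2)
@42: rss [2B, align 2] → 44
size 44, align 4
data bytes 39, size 44 → padding 5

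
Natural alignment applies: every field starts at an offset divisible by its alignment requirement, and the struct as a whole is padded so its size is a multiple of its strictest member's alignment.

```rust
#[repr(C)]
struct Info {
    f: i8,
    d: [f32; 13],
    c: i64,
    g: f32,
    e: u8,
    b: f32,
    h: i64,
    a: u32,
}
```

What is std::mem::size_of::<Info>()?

96 bytes

@0: f [1B, align 1] → 1
+3 pad (align 4)
@4: d [52B, align 4] → 56
@56: c [8B, align 8] → 64
@64: g [4B, align 4] → 68
@68: e [1B, align 1] → 69
+3 pad (align 4)
@72: b [4B, align 4] → 76
+4 pad (align 8)
@80: h [8B, align 8] → 88
@88: a [4B, align 4] → 92
+4 tail pad (align 8)
size 96, align 8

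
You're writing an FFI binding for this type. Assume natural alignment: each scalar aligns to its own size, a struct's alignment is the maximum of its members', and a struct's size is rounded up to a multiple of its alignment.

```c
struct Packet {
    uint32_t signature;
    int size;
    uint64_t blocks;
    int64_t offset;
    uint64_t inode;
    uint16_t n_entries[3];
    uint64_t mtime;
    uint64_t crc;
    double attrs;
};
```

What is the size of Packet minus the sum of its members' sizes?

@0: signature [4B, align 4] → 4
@4: size [4B, align 4] → 8
@8: blocks [8B, align 8] → 16
@16: offset [8B, align 8] → 24
@24: inode [8B, align 8] → 32
@32: n_entries [6B, align 2] → 38
+2 pad (align 8)
@40: mtime [8B, align 8] → 48
@48: crc [8B, align 8] → 56
@56: attrs [8B, align 8] → 64
size 64, align 8
data bytes 62, size 64 → padding 2

2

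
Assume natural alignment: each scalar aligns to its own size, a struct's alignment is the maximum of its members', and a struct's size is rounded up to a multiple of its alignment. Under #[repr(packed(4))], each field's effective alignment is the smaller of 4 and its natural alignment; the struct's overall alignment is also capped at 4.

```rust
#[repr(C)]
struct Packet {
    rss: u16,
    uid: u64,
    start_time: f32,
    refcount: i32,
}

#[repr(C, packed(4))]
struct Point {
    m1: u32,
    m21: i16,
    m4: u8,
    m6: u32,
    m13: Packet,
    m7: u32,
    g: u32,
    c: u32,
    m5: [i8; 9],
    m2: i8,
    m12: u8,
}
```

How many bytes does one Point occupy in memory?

60 bytes

Packet: rss at 0 (size 2, align 2) → ends 2; pad 6 to align 8 for uid; uid at 8 (size 8, align 8) → ends 16; start_time at 16 (size 4, align 4) → ends 20; refcount at 20 (size 4, align 4) → ends 24; total 24 bytes, alignment 8
m1 at 0 (size 4, align 4) → ends 4
m21 at 4 (size 2, align 2) → ends 6
m4 at 6 (size 1, align 1) → ends 7
pad 1 to align 4 for m6
m6 at 8 (size 4, align 4) → ends 12
m13 at 12 (size 24, align 4) → ends 36
m7 at 36 (size 4, align 4) → ends 40
g at 40 (size 4, align 4) → ends 44
c at 44 (size 4, align 4) → ends 48
m5 at 48 (size 9, align 1) → ends 57
m2 at 57 (size 1, align 1) → ends 58
m12 at 58 (size 1, align 1) → ends 59
tail pad 1 to reach multiple of 4
total 60 bytes, alignment 4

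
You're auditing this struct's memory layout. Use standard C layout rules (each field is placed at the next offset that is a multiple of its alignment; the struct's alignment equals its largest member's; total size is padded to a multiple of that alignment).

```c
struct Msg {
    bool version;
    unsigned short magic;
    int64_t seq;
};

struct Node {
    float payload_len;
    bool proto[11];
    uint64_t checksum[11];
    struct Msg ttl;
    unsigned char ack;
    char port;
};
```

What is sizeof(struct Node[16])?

2048

Msg: @0: version [1B, align 1] → 1; +1 pad (align 2); @2: magic [2B, align 2] → 4; +4 pad (align 8); @8: seq [8B, align 8] → 16; size 16, align 8
@0: payload_len [4B, align 4] → 4
@4: proto [11B, align 1] → 15
+1 pad (align 8)
@16: checksum [88B, align 8] → 104
@104: ttl [16B, align 8] → 120
@120: ack [1B, align 1] → 121
@121: port [1B, align 1] → 122
+6 tail pad (align 8)
size 128, align 8
array of 16: 16 × 128 = 2048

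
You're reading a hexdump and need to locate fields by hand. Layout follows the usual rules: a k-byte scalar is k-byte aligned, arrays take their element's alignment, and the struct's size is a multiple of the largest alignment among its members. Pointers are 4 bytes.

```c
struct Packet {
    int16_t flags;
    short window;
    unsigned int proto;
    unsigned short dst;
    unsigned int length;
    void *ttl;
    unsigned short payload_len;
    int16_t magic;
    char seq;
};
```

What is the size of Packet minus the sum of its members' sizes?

flags at 0 (size 2, align 2) → ends 2
window at 2 (size 2, align 2) → ends 4
proto at 4 (size 4, align 4) → ends 8
dst at 8 (size 2, align 2) → ends 10
pad 2 to align 4 for length
length at 12 (size 4, align 4) → ends 16
ttl at 16 (size 4, align 4) → ends 20
payload_len at 20 (size 2, align 2) → ends 22
magic at 22 (size 2, align 2) → ends 24
seq at 24 (size 1, align 1) → ends 25
tail pad 3 to reach multiple of 4
total 28 bytes, alignment 4
data bytes 23, size 28 → padding 5

5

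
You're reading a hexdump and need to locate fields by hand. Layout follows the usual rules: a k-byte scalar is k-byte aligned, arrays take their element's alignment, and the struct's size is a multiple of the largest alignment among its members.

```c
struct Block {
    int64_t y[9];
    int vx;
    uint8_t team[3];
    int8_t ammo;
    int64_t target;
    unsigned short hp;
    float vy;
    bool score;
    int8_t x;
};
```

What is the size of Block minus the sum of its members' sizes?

0..72  y  (72B, 8-aligned)
72..76  vx  (4B, 4-aligned)
76..79  team  (3B, 1-aligned)
79..80  ammo  (1B, 1-aligned)
80..88  target  (8B, 8-aligned)
88..90  hp  (2B, 2-aligned)
90..92  -- padding (2B)
92..96  vy  (4B, 4-aligned)
96..97  score  (1B, 1-aligned)
97..98  x  (1B, 1-aligned)
98..104  -- tail padding (6B)
sizeof = 104, alignof = 8
data bytes 96, size 104 → padding 8

8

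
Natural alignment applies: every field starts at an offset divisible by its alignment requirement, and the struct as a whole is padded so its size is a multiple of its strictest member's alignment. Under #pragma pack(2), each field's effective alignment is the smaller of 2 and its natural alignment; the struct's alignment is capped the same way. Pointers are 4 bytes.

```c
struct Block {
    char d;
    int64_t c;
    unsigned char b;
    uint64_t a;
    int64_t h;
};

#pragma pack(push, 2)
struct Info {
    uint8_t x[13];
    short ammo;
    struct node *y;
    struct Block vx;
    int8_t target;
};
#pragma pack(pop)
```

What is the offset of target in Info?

Block: 0..1  d  (1B, 1-aligned); 1..8  -- padding (7B); 8..16  c  (8B, 8-aligned); 16..17  b  (1B, 1-aligned); 17..24  -- padding (7B); 24..32  a  (8B, 8-aligned); 32..40  h  (8B, 8-aligned); sizeof = 40, alignof = 8
0..13  x  (13B, 1-aligned)
13..14  -- padding (1B)
14..16  ammo  (2B, 2-aligned)
16..20  y  (4B, 2-aligned)
20..60  vx  (40B, 2-aligned)
60..61  target  (1B, 1-aligned)

60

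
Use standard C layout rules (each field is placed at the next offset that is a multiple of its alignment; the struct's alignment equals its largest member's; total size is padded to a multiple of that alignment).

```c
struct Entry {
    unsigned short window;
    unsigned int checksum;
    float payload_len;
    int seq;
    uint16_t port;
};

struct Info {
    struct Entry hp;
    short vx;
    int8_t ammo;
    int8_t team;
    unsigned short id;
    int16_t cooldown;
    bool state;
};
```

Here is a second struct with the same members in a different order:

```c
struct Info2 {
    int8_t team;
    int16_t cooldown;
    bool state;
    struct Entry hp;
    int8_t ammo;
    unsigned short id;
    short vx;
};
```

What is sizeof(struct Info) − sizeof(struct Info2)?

Entry: 0..2  window  (2B, 2-aligned); 2..4  -- padding (2B); 4..8  checksum  (4B, 4-aligned); 8..12  payload_len  (4B, 4-aligned); 12..16  seq  (4B, 4-aligned); 16..18  port  (2B, 2-aligned); 18..20  -- tail padding (2B); sizeof = 20, alignof = 4
0..20  hp  (20B, 4-aligned)
20..22  vx  (2B, 2-aligned)
22..23  ammo  (1B, 1-aligned)
23..24  team  (1B, 1-aligned)
24..26  id  (2B, 2-aligned)
26..28  cooldown  (2B, 2-aligned)
28..29  state  (1B, 1-aligned)
29..32  -- tail padding (3B)
sizeof = 32, alignof = 4
— Info2 —
0..1  team  (1B, 1-aligned)
1..2  -- padding (1B)
2..4  cooldown  (2B, 2-aligned)
4..5  state  (1B, 1-aligned)
5..8  -- padding (3B)
8..28  hp  (20B, 4-aligned)
28..29  ammo  (1B, 1-aligned)
29..30  -- padding (1B)
30..32  id  (2B, 2-aligned)
32..34  vx  (2B, 2-aligned)
34..36  -- tail padding (2B)
sizeof = 36, alignof = 4
32 − 36 = -4

-4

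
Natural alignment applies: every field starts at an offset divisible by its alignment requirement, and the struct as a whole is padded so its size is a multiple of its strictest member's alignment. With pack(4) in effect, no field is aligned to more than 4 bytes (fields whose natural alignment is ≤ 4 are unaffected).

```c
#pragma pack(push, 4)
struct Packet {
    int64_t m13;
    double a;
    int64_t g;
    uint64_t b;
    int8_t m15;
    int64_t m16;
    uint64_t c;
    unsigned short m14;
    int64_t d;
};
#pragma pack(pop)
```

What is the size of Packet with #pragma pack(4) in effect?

0..8  m13  (8B, 4-aligned)
8..16  a  (8B, 4-aligned)
16..24  g  (8B, 4-aligned)
24..32  b  (8B, 4-aligned)
32..33  m15  (1B, 1-aligned)
33..36  -- padding (3B)
36..44  m16  (8B, 4-aligned)
44..52  c  (8B, 4-aligned)
52..54  m14  (2B, 2-aligned)
54..56  -- padding (2B)
56..64  d  (8B, 4-aligned)
sizeof = 64, alignof = 4

64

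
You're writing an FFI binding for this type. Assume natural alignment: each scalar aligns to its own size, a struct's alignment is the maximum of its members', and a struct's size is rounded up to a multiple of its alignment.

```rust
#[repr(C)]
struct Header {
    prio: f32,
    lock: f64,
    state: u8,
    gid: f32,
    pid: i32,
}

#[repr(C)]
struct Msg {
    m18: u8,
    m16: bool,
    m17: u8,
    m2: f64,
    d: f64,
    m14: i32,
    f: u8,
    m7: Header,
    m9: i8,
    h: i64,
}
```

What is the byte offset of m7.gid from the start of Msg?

Header: @0: prio [4B, align 4] → 4; +4 pad (align 8); @8: lock [8B, align 8] → 16; @16: state [1B, align 1] → 17; +3 pad (align 4); @20: gid [4B, align 4] → 24; @24: pid [4B, align 4] → 28; +4 tail pad (align 8); size 32, align 8
@0: m18 [1B, align 1] → 1
@1: m16 [1B, align 1] → 2
@2: m17 [1B, align 1] → 3
+5 pad (align 8)
@8: m2 [8B, align 8] → 16
@16: d [8B, align 8] → 24
@24: m14 [4B, align 4] → 28
@28: f [1B, align 1] → 29
+3 pad (align 8)
@32: m7 [32B, align 8] → 64
within Header: gid at 20
32 + 20 = 52

52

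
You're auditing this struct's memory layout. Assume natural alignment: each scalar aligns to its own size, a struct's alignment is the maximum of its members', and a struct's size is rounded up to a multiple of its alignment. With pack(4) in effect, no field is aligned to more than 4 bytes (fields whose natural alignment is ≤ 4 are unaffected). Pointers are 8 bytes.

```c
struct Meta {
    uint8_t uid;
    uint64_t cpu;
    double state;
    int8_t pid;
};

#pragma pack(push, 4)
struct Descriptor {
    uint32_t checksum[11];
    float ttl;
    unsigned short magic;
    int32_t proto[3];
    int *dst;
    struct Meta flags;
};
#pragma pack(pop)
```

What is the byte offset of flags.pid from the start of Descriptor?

Meta: @0: uid [1B, align 1] → 1; +7 pad (align 8); @8: cpu [8B, align 8] → 16; @16: state [8B, align 8] → 24; @24: pid [1B, align 1] → 25; +7 tail pad (align 8); size 32, align 8
@0: checksum [44B, align 4] → 44
@44: ttl [4B, align 4] → 48
@48: magic [2B, align 2] → 50
+2 pad (align 4)
@52: proto [12B, align 4] → 64
@64: dst [8B, align 4] → 72
@72: flags [32B, align 4] → 104
within Meta: pid at 24
72 + 24 = 96

96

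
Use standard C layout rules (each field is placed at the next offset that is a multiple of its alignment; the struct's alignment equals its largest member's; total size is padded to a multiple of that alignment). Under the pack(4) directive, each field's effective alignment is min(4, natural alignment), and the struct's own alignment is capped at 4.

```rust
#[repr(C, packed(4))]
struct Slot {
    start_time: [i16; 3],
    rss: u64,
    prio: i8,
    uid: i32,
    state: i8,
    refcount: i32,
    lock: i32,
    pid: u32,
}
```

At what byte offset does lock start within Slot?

@0: start_time [6B, align 2] → 6
+2 pad (align 4)
@8: rss [8B, align 4] → 16
@16: prio [1B, align 1] → 17
+3 pad (align 4)
@20: uid [4B, align 4] → 24
@24: state [1B, align 1] → 25
+3 pad (align 4)
@28: refcount [4B, align 4] → 32
@32: lock [4B, align 4] → 36

32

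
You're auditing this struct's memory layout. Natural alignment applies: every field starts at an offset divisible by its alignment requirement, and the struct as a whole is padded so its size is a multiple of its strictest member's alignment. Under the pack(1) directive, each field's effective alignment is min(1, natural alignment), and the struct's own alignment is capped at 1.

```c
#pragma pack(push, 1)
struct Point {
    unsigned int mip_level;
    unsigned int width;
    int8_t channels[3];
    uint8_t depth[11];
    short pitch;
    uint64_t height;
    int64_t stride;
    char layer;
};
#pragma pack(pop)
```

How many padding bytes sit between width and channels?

0

mip_level at 0 (size 4, align 1) → ends 4
width at 4 (size 4, align 1) → ends 8
channels at 8 (size 3, align 1) → ends 11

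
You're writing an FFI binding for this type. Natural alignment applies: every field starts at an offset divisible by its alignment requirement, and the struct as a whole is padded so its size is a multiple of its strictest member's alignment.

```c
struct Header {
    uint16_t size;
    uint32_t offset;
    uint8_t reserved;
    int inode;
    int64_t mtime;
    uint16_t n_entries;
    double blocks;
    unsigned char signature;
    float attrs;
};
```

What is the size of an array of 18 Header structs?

864

size at 0 (size 2, align 2) → ends 2
pad 2 to align 4 for offset
offset at 4 (size 4, align 4) → ends 8
reserved at 8 (size 1, align 1) → ends 9
pad 3 to align 4 for inode
inode at 12 (size 4, align 4) → ends 16
mtime at 16 (size 8, align 8) → ends 24
n_entries at 24 (size 2, align 2) → ends 26
pad 6 to align 8 for blocks
blocks at 32 (size 8, align 8) → ends 40
signature at 40 (size 1, align 1) → ends 41
pad 3 to align 4 for attrs
attrs at 44 (size 4, align 4) → ends 48
total 48 bytes, alignment 8
array of 18: 18 × 48 = 864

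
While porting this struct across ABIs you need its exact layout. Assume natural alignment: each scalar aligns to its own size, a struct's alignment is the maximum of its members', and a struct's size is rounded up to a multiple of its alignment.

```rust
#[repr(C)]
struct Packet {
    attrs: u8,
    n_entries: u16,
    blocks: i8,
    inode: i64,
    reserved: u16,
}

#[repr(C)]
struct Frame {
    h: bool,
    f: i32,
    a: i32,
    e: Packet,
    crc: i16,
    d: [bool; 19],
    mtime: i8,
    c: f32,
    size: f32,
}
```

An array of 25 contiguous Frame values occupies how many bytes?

Packet: @0: attrs [1B, align 1] → 1; +1 pad (align 2); @2: n_entries [2B, align 2] → 4; @4: blocks [1B, align 1] → 5; +3 pad (align 8); @8: inode [8B, align 8] → 16; @16: reserved [2B, align 2] → 18; +6 tail pad (align 8); size 24, align 8
@0: h [1B, align 1] → 1
+3 pad (align 4)
@4: f [4B, align 4] → 8
@8: a [4B, align 4] → 12
+4 pad (align 8)
@16: e [24B, align 8] → 40
@40: crc [2B, align 2] → 42
@42: d [19B, align 1] → 61
@61: mtime [1B, align 1] → 62
+2 pad (align 4)
@64: c [4B, align 4] → 68
@68: size [4B, align 4] → 72
size 72, align 8
array of 25: 25 × 72 = 1800

1800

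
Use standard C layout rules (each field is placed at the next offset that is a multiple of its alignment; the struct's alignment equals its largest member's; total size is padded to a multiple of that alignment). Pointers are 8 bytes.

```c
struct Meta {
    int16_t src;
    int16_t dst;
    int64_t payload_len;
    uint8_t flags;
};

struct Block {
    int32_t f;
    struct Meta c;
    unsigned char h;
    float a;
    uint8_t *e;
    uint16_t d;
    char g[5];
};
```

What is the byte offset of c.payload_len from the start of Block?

Meta: @0: src [2B, align 2] → 2; @2: dst [2B, align 2] → 4; +4 pad (align 8); @8: payload_len [8B, align 8] → 16; @16: flags [1B, align 1] → 17; +7 tail pad (align 8); size 24, align 8
@0: f [4B, align 4] → 4
+4 pad (align 8)
@8: c [24B, align 8] → 32
within Meta: payload_len at 8
8 + 8 = 16

16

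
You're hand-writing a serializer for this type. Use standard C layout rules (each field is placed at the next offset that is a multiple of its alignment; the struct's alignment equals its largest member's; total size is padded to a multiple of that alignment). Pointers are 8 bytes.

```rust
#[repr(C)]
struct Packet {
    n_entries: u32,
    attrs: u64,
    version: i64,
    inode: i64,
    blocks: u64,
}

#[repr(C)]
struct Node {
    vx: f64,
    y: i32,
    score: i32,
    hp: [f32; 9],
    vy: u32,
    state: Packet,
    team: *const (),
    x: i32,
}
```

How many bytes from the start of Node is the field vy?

Packet: @0: n_entries [4B, align 4] → 4; +4 pad (align 8); @8: attrs [8B, align 8] → 16; @16: version [8B, align 8] → 24; @24: inode [8B, align 8] → 32; @32: blocks [8B, align 8] → 40; size 40, align 8
@0: vx [8B, align 8] → 8
@8: y [4B, align 4] → 12
@12: score [4B, align 4] → 16
@16: hp [36B, align 4] → 52
@52: vy [4B, align 4] → 56

52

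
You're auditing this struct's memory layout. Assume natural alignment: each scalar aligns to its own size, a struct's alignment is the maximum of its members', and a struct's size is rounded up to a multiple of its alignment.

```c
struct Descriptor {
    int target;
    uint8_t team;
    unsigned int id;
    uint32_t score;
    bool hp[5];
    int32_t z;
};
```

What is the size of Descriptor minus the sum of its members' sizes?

6

0..4  target  (4B, 4-aligned)
4..5  team  (1B, 1-aligned)
5..8  -- padding (3B)
8..12  id  (4B, 4-aligned)
12..16  score  (4B, 4-aligned)
16..21  hp  (5B, 1-aligned)
21..24  -- padding (3B)
24..28  z  (4B, 4-aligned)
sizeof = 28, alignof = 4
data bytes 22, size 28 → padding 6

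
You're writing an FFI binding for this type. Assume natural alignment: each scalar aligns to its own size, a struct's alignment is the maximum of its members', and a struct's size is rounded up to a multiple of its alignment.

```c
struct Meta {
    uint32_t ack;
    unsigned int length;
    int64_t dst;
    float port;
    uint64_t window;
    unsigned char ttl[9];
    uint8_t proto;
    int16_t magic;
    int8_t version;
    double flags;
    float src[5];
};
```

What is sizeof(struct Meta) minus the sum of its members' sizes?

0..4  ack  (4B, 4-aligned)
4..8  length  (4B, 4-aligned)
8..16  dst  (8B, 8-aligned)
16..20  port  (4B, 4-aligned)
20..24  -- padding (4B)
24..32  window  (8B, 8-aligned)
32..41  ttl  (9B, 1-aligned)
41..42  proto  (1B, 1-aligned)
42..44  magic  (2B, 2-aligned)
44..45  version  (1B, 1-aligned)
45..48  -- padding (3B)
48..56  flags  (8B, 8-aligned)
56..76  src  (20B, 4-aligned)
76..80  -- tail padding (4B)
sizeof = 80, alignof = 8
data bytes 69, size 80 → padding 11

11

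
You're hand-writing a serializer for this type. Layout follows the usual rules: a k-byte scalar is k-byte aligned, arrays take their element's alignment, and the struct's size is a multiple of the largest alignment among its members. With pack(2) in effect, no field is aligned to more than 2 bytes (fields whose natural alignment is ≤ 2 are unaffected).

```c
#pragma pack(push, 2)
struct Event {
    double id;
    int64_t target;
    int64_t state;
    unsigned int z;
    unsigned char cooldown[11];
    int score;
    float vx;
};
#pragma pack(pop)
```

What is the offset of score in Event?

40

id at 0 (size 8, align 2) → ends 8
target at 8 (size 8, align 2) → ends 16
state at 16 (size 8, align 2) → ends 24
z at 24 (size 4, align 2) → ends 28
cooldown at 28 (size 11, align 1) → ends 39
pad 1 to align 2 for score
score at 40 (size 4, align 2) → ends 44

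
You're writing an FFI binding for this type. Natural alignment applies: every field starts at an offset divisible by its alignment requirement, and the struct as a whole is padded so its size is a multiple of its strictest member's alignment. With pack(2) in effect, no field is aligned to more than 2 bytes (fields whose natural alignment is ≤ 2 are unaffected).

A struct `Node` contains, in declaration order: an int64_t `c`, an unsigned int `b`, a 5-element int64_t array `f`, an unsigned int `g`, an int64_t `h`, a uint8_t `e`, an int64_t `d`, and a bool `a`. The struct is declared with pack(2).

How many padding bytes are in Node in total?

2

0..8  c  (8B, 2-aligned)
8..12  b  (4B, 2-aligned)
12..52  f  (40B, 2-aligned)
52..56  g  (4B, 2-aligned)
56..64  h  (8B, 2-aligned)
64..65  e  (1B, 1-aligned)
65..66  -- padding (1B)
66..74  d  (8B, 2-aligned)
74..75  a  (1B, 1-aligned)
75..76  -- tail padding (1B)
sizeof = 76, alignof = 2
data bytes 74, size 76 → padding 2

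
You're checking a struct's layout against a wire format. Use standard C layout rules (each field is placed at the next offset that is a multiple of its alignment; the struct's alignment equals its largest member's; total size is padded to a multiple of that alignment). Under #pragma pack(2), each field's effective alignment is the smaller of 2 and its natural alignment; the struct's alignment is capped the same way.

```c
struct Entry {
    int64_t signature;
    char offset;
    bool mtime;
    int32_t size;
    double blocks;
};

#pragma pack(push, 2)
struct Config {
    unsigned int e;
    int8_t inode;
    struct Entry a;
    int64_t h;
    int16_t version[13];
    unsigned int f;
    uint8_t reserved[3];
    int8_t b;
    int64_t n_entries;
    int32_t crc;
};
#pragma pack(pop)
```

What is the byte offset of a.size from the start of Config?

18

Entry: signature at 0 (size 8, align 8) → ends 8; offset at 8 (size 1, align 1) → ends 9; mtime at 9 (size 1, align 1) → ends 10; pad 2 to align 4 for size; size at 12 (size 4, align 4) → ends 16; blocks at 16 (size 8, align 8) → ends 24; total 24 bytes, alignment 8
e at 0 (size 4, align 2) → ends 4
inode at 4 (size 1, align 1) → ends 5
pad 1 to align 2 for a
a at 6 (size 24, align 2) → ends 30
within Entry: size at 12
6 + 12 = 18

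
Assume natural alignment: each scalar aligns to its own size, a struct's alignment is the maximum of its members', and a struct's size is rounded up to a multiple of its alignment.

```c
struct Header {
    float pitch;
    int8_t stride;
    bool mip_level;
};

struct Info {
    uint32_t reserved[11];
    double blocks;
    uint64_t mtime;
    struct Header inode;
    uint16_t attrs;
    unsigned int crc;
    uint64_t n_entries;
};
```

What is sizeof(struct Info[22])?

Header: pitch at 0 (size 4, align 4) → ends 4; stride at 4 (size 1, align 1) → ends 5; mip_level at 5 (size 1, align 1) → ends 6; tail pad 2 to reach multiple of 4; total 8 bytes, alignment 4
reserved at 0 (size 44, align 4) → ends 44
pad 4 to align 8 for blocks
blocks at 48 (size 8, align 8) → ends 56
mtime at 56 (size 8, align 8) → ends 64
inode at 64 (size 8, align 4) → ends 72
attrs at 72 (size 2, align 2) → ends 74
pad 2 to align 4 for crc
crc at 76 (size 4, align 4) → ends 80
n_entries at 80 (size 8, align 8) → ends 88
total 88 bytes, alignment 8
array of 22: 22 × 88 = 1936

1936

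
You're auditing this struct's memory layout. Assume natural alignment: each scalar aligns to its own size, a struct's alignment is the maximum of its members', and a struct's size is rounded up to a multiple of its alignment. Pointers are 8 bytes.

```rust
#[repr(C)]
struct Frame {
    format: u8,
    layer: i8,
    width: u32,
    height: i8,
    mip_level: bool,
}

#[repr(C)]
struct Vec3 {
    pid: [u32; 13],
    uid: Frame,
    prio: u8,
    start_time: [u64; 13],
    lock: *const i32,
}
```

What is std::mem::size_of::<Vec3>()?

Frame: 0..1  format  (1B, 1-aligned); 1..2  layer  (1B, 1-aligned); 2..4  -- padding (2B); 4..8  width  (4B, 4-aligned); 8..9  height  (1B, 1-aligned); 9..10  mip_level  (1B, 1-aligned); 10..12  -- tail padding (2B); sizeof = 12, alignof = 4
0..52  pid  (52B, 4-aligned)
52..64  uid  (12B, 4-aligned)
64..65  prio  (1B, 1-aligned)
65..72  -- padding (7B)
72..176  start_time  (104B, 8-aligned)
176..184  lock  (8B, 8-aligned)
sizeof = 184, alignof = 8

184 bytes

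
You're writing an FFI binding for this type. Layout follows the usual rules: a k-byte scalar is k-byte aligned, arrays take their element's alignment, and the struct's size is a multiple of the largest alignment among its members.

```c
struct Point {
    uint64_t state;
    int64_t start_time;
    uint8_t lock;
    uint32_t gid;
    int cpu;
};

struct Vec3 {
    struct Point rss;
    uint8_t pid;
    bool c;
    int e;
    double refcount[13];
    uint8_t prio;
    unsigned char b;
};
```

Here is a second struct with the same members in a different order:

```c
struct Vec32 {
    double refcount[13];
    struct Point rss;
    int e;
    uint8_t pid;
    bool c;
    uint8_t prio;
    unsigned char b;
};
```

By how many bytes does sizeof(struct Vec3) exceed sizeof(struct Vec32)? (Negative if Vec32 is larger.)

8

Point: state at 0 (size 8, align 8) → ends 8; start_time at 8 (size 8, align 8) → ends 16; lock at 16 (size 1, align 1) → ends 17; pad 3 to align 4 for gid; gid at 20 (size 4, align 4) → ends 24; cpu at 24 (size 4, align 4) → ends 28; tail pad 4 to reach multiple of 8; total 32 bytes, alignment 8
rss at 0 (size 32, align 8) → ends 32
pid at 32 (size 1, align 1) → ends 33
c at 33 (size 1, align 1) → ends 34
pad 2 to align 4 for e
e at 36 (size 4, align 4) → ends 40
refcount at 40 (size 104, align 8) → ends 144
prio at 144 (size 1, align 1) → ends 145
b at 145 (size 1, align 1) → ends 146
tail pad 6 to reach multiple of 8
total 152 bytes, alignment 8
— Vec32 —
refcount at 0 (size 104, align 8) → ends 104
rss at 104 (size 32, align 8) → ends 136
e at 136 (size 4, align 4) → ends 140
pid at 140 (size 1, align 1) → ends 141
c at 141 (size 1, align 1) → ends 142
prio at 142 (size 1, align 1) → ends 143
b at 143 (size 1, align 1) → ends 144
total 144 bytes, alignment 8
152 − 144 = 8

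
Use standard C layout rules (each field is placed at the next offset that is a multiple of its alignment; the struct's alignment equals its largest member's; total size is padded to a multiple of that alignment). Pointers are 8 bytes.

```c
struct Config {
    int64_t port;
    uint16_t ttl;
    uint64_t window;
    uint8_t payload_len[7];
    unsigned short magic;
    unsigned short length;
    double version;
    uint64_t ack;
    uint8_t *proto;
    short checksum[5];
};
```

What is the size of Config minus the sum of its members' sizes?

@0: port [8B, align 8] → 8
@8: ttl [2B, align 2] → 10
+6 pad (align 8)
@16: window [8B, align 8] → 24
@24: payload_len [7B, align 1] → 31
+1 pad (align 2)
@32: magic [2B, align 2] → 34
@34: length [2B, align 2] → 36
+4 pad (align 8)
@40: version [8B, align 8] → 48
@48: ack [8B, align 8] → 56
@56: proto [8B, align 8] → 64
@64: checksum [10B, align 2] → 74
+6 tail pad (align 8)
size 80, align 8
data bytes 63, size 80 → padding 17

17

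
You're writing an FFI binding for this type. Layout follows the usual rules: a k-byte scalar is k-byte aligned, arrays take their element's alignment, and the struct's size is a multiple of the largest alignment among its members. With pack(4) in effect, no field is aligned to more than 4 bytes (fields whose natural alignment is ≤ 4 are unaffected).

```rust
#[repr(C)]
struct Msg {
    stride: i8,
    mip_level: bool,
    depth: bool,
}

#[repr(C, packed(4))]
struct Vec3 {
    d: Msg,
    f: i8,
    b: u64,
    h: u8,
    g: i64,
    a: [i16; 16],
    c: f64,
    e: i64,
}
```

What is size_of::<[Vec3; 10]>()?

720

Msg: 0..1  stride  (1B, 1-aligned); 1..2  mip_level  (1B, 1-aligned); 2..3  depth  (1B, 1-aligned); sizeof = 3, alignof = 1
0..3  d  (3B, 1-aligned)
3..4  f  (1B, 1-aligned)
4..12  b  (8B, 4-aligned)
12..13  h  (1B, 1-aligned)
13..16  -- padding (3B)
16..24  g  (8B, 4-aligned)
24..56  a  (32B, 2-aligned)
56..64  c  (8B, 4-aligned)
64..72  e  (8B, 4-aligned)
sizeof = 72, alignof = 4
array of 10: 10 × 72 = 720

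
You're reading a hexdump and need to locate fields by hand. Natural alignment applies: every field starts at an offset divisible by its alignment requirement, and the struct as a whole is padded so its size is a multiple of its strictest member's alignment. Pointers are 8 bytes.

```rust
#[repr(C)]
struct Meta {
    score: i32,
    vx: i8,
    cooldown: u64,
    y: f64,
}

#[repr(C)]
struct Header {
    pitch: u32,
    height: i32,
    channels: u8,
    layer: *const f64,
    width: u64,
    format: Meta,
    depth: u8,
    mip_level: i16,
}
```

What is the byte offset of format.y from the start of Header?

Meta: 0..4  score  (4B, 4-aligned); 4..5  vx  (1B, 1-aligned); 5..8  -- padding (3B); 8..16  cooldown  (8B, 8-aligned); 16..24  y  (8B, 8-aligned); sizeof = 24, alignof = 8
0..4  pitch  (4B, 4-aligned)
4..8  height  (4B, 4-aligned)
8..9  channels  (1B, 1-aligned)
9..16  -- padding (7B)
16..24  layer  (8B, 8-aligned)
24..32  width  (8B, 8-aligned)
32..56  format  (24B, 8-aligned)
within Meta: y at 16
32 + 16 = 48

48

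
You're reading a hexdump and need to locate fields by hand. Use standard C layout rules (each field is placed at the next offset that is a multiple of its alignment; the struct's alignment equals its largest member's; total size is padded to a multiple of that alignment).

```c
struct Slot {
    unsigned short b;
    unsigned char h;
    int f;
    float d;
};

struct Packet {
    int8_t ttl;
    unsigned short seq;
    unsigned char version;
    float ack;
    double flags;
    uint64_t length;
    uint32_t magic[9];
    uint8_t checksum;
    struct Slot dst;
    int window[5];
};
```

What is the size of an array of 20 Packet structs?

Slot: @0: b [2B, align 2] → 2; @2: h [1B, align 1] → 3; +1 pad (align 4); @4: f [4B, align 4] → 8; @8: d [4B, align 4] → 12; size 12, align 4
@0: ttl [1B, align 1] → 1
+1 pad (align 2)
@2: seq [2B, align 2] → 4
@4: version [1B, align 1] → 5
+3 pad (align 4)
@8: ack [4B, align 4] → 12
+4 pad (align 8)
@16: flags [8B, align 8] → 24
@24: length [8B, align 8] → 32
@32: magic [36B, align 4] → 68
@68: checksum [1B, align 1] → 69
+3 pad (align 4)
@72: dst [12B, align 4] → 84
@84: window [20B, align 4] → 104
size 104, align 8
array of 20: 20 × 104 = 2080

2080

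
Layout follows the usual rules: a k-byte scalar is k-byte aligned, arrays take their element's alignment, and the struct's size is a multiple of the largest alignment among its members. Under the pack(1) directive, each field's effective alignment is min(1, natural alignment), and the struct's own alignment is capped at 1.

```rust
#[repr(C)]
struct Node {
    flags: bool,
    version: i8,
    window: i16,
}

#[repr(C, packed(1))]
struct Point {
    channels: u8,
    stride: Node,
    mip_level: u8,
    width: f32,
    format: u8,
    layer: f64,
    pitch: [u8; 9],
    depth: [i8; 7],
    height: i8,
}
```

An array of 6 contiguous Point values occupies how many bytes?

Node: @0: flags [1B, align 1] → 1; @1: version [1B, align 1] → 2; @2: window [2B, align 2] → 4; size 4, align 2
@0: channels [1B, align 1] → 1
@1: stride [4B, align 1] → 5
@5: mip_level [1B, align 1] → 6
@6: width [4B, align 1] → 10
@10: format [1B, align 1] → 11
@11: layer [8B, align 1] → 19
@19: pitch [9B, align 1] → 28
@28: depth [7B, align 1] → 35
@35: height [1B, align 1] → 36
size 36, align 1
array of 6: 6 × 36 = 216

216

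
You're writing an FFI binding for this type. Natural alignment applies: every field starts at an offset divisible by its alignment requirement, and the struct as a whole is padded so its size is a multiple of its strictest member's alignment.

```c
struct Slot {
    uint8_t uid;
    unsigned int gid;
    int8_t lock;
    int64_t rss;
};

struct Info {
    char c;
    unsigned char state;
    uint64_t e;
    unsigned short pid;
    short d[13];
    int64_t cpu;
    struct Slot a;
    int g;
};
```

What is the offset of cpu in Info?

48

Slot: 0..1  uid  (1B, 1-aligned); 1..4  -- padding (3B); 4..8  gid  (4B, 4-aligned); 8..9  lock  (1B, 1-aligned); 9..16  -- padding (7B); 16..24  rss  (8B, 8-aligned); sizeof = 24, alignof = 8
0..1  c  (1B, 1-aligned)
1..2  state  (1B, 1-aligned)
2..8  -- padding (6B)
8..16  e  (8B, 8-aligned)
16..18  pid  (2B, 2-aligned)
18..44  d  (26B, 2-aligned)
44..48  -- padding (4B)
48..56  cpu  (8B, 8-aligned)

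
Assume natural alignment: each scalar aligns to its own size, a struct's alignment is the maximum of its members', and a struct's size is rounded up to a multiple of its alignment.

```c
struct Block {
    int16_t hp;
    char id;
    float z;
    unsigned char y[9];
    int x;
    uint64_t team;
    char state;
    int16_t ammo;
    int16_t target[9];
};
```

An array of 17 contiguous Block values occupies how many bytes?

952

@0: hp [2B, align 2] → 2
@2: id [1B, align 1] → 3
+1 pad (align 4)
@4: z [4B, align 4] → 8
@8: y [9B, align 1] → 17
+3 pad (align 4)
@20: x [4B, align 4] → 24
@24: team [8B, align 8] → 32
@32: state [1B, align 1] → 33
+1 pad (align 2)
@34: ammo [2B, align 2] → 36
@36: target [18B, align 2] → 54
+2 tail pad (align 8)
size 56, align 8
array of 17: 17 × 56 = 952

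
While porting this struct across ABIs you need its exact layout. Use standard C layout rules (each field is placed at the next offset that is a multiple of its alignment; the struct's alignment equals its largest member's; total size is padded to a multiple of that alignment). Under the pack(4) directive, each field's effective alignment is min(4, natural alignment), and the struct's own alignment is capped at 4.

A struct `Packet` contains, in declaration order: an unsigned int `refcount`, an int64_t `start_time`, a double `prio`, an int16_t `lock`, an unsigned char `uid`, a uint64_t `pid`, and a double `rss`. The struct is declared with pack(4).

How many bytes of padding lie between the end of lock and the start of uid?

0

0..4  refcount  (4B, 4-aligned)
4..12  start_time  (8B, 4-aligned)
12..20  prio  (8B, 4-aligned)
20..22  lock  (2B, 2-aligned)
22..23  uid  (1B, 1-aligned)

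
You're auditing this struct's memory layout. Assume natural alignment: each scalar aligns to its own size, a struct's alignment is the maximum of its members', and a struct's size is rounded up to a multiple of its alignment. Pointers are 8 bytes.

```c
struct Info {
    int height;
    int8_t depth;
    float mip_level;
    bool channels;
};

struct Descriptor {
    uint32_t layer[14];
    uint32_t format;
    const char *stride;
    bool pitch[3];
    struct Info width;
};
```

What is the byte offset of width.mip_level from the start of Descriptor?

84

Info: @0: height [4B, align 4] → 4; @4: depth [1B, align 1] → 5; +3 pad (align 4); @8: mip_level [4B, align 4] → 12; @12: channels [1B, align 1] → 13; +3 tail pad (align 4); size 16, align 4
@0: layer [56B, align 4] → 56
@56: format [4B, align 4] → 60
+4 pad (align 8)
@64: stride [8B, align 8] → 72
@72: pitch [3B, align 1] → 75
+1 pad (align 4)
@76: width [16B, align 4] → 92
within Info: mip_level at 8
76 + 8 = 84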